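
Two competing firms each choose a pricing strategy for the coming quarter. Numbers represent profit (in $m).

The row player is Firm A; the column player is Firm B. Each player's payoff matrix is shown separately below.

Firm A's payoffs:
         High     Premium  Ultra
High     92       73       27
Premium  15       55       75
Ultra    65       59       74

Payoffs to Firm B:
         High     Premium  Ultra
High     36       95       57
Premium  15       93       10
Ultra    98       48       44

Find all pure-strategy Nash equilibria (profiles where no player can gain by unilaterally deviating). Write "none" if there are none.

(High, Premium)

Firm A against High: payoffs 92, 15, 65 → best response High.
Firm A against Premium: payoffs 73, 55, 59 → best response High.
Firm A against Ultra: payoffs 27, 75, 74 → best response Premium.
Firm B against High: payoffs 36, 95, 57 → best response Premium.
Firm B against Premium: payoffs 15, 93, 10 → best response Premium.
Firm B against Ultra: payoffs 98, 48, 44 → best response High.
Mutual best responses: (High, Premium).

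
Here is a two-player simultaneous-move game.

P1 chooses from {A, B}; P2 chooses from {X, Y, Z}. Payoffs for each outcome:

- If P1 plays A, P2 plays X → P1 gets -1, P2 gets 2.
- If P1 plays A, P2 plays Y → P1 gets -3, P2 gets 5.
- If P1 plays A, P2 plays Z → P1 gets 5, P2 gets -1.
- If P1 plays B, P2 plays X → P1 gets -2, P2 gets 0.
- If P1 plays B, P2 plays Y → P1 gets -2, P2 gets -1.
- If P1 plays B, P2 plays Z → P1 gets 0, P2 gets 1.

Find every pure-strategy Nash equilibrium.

Check each profile: it is a Nash equilibrium iff no player can strictly gain by switching unilaterally.
(A, X): P2 can switch to Y (2 → 5). Not NE.
(A, Y): P1 can switch to B (-3 → -2). Not NE.
(A, Z): P2 can switch to X (-1 → 2). Not NE.
(B, X): P1 can switch to A (-2 → -1). Not NE.
(B, Y): P2 can switch to X (-1 → 0). Not NE.
(B, Z): P1 can switch to A (0 → 5). Not NE.

No pure-strategy Nash equilibrium.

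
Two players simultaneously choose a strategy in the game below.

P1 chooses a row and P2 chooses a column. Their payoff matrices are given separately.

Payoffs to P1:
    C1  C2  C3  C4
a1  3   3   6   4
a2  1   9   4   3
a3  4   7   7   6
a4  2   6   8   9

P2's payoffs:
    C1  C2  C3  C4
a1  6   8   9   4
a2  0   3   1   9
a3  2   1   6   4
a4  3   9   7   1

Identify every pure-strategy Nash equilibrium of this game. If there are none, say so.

For each player, find the best response to each opponent profile; mutual best responses are the pure NE.
P1 against C1: payoffs 3, 1, 4, 2 → best response a3.
P1 against C2: payoffs 3, 9, 7, 6 → best response a2.
P1 against C3: payoffs 6, 4, 7, 8 → best response a4.
P1 against C4: payoffs 4, 3, 6, 9 → best response a4.
P2 against a1: payoffs 6, 8, 9, 4 → best response C3.
P2 against a2: payoffs 0, 3, 1, 9 → best response C4.
P2 against a3: payoffs 2, 1, 6, 4 → best response C3.
P2 against a4: payoffs 3, 9, 7, 1 → best response C2.
No profile is a mutual best response for all players.

This game has no pure Nash equilibrium.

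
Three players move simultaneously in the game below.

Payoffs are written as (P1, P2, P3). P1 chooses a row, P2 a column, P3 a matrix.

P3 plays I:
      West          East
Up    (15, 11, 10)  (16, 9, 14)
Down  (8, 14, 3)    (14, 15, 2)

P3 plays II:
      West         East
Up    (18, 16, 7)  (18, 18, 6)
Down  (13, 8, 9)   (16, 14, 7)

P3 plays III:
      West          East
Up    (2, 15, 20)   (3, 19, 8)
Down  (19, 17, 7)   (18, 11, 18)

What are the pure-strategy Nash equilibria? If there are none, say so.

For each player, find the best response to each opponent profile; mutual best responses are the pure NE.
P1 against (West, I): payoffs 15, 8 → best response Up.
P1 against (West, II): payoffs 18, 13 → best response Up.
P1 against (West, III): payoffs 2, 19 → best response Down.
P1 against (East, I): payoffs 16, 14 → best response Up.
P1 against (East, II): payoffs 18, 16 → best response Up.
P1 against (East, III): payoffs 3, 18 → best response Down.
P2 against (Up, I): payoffs 11, 9 → best response West.
P2 against (Up, II): payoffs 16, 18 → best response East.
P2 against (Up, III): payoffs 15, 19 → best response East.
P2 against (Down, I): payoffs 14, 15 → best response East.
P2 against (Down, II): payoffs 8, 14 → best response East.
P2 against (Down, III): payoffs 17, 11 → best response West.
P3 against (Up, West): payoffs 10, 7, 20 → best response III.
P3 against (Up, East): payoffs 14, 6, 8 → best response I.
P3 against (Down, West): payoffs 3, 9, 7 → best response II.
P3 against (Down, East): payoffs 2, 7, 18 → best response III.
No profile is a mutual best response for all players.

This game has no pure Nash equilibrium.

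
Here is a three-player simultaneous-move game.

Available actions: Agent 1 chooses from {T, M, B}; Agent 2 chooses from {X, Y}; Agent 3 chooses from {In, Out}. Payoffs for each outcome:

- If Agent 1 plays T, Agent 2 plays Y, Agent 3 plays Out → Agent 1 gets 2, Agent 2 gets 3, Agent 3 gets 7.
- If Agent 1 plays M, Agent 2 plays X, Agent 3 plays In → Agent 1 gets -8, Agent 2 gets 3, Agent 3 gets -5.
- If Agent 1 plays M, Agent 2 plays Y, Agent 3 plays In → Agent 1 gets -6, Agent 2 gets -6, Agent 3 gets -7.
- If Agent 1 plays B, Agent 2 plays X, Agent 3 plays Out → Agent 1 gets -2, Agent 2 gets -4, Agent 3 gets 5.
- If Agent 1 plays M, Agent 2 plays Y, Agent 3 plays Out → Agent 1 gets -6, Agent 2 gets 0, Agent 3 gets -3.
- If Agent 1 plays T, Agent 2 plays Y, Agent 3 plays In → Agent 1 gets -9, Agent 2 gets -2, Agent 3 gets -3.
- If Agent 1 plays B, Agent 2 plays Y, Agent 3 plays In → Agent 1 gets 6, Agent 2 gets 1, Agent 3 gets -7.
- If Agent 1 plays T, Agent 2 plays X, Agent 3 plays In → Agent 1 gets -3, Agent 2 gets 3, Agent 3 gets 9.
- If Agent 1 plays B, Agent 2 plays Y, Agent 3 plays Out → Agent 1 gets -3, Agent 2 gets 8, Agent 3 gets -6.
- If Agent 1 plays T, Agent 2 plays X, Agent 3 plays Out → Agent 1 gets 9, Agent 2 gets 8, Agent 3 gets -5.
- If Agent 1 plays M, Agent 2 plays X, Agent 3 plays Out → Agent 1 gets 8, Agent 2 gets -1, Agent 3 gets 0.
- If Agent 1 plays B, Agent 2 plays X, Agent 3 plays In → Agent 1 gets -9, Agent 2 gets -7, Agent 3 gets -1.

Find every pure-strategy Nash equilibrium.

(T, X, In): Agent 1 gets -3, best alternative -8; Agent 2 gets 3, best alternative -2; Agent 3 gets 9, best alternative -5. No profitable deviation — NE.
(T, X, Out): Agent 3 can switch to In (-5 → 9). Not NE.
(T, Y, In): Agent 1 can switch to M (-9 → -6). Not NE.
(T, Y, Out): Agent 2 can switch to X (3 → 8). Not NE.
(M, X, In): Agent 1 can switch to T (-8 → -3). Not NE.
(M, X, Out): Agent 1 can switch to T (8 → 9). Not NE.
(M, Y, In): Agent 1 can switch to B (-6 → 6). Not NE.
(M, Y, Out): Agent 1 can switch to T (-6 → 2). Not NE.
(B, X, In): Agent 1 can switch to T (-9 → -3). Not NE.
(The remaining 3 profiles each have a profitable deviation by the same check.)

(T, X, In)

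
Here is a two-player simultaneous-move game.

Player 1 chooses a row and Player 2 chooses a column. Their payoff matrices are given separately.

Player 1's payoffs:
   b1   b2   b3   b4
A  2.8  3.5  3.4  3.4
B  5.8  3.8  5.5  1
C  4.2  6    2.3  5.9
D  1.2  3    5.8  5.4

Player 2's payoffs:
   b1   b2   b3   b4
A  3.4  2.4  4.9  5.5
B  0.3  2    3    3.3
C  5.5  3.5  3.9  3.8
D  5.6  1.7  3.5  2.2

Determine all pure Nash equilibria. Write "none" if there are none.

There is no pure-strategy Nash equilibrium.

Player 1 against b1: payoffs 2.8, 5.8, 4.2, 1.2 → best response B.
Player 1 against b2: payoffs 3.5, 3.8, 6, 3 → best response C.
Player 1 against b3: payoffs 3.4, 5.5, 2.3, 5.8 → best response D.
Player 1 against b4: payoffs 3.4, 1, 5.9, 5.4 → best response C.
Player 2 against A: payoffs 3.4, 2.4, 4.9, 5.5 → best response b4.
Player 2 against B: payoffs 0.3, 2, 3, 3.3 → best response b4.
Player 2 against C: payoffs 5.5, 3.5, 3.9, 3.8 → best response b1.
Player 2 against D: payoffs 5.6, 1.7, 3.5, 2.2 → best response b1.
No profile is a mutual best response for all players.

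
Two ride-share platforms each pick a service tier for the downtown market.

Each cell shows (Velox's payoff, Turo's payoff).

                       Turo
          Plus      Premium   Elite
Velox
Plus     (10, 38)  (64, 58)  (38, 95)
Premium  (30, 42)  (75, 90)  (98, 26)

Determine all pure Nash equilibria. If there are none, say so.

Velox against Plus: payoffs 10, 30 → best response Premium.
Velox against Premium: payoffs 64, 75 → best response Premium.
Velox against Elite: payoffs 38, 98 → best response Premium.
Turo against Plus: payoffs 38, 58, 95 → best response Elite.
Turo against Premium: payoffs 42, 90, 26 → best response Premium.
Mutual best responses: (Premium, Premium).

(Premium, Premium)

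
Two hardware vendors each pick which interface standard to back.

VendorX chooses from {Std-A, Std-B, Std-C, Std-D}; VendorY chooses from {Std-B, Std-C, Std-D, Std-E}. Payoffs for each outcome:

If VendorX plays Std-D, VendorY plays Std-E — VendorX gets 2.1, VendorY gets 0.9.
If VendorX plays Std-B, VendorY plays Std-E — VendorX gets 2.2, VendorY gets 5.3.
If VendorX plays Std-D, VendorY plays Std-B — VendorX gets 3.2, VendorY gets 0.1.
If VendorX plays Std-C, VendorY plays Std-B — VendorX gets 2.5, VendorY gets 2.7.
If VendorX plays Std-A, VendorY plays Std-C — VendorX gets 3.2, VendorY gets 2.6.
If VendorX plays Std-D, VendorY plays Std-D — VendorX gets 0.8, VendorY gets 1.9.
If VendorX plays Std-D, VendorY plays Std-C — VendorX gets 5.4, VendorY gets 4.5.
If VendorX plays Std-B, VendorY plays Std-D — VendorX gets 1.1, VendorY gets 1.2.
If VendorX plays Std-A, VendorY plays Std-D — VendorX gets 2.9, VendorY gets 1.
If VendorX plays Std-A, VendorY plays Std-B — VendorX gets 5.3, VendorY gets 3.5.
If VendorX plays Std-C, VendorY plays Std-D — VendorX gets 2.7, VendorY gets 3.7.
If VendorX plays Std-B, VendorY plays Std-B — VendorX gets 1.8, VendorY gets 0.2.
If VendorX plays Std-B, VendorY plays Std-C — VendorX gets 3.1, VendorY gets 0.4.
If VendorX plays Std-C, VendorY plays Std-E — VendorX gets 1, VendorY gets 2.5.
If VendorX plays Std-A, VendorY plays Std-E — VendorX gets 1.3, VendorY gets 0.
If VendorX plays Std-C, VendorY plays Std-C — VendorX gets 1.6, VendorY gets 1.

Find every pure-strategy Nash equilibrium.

VendorX against Std-B: payoffs 5.3, 1.8, 2.5, 3.2 → best response Std-A.
VendorX against Std-C: payoffs 3.2, 3.1, 1.6, 5.4 → best response Std-D.
VendorX against Std-D: payoffs 2.9, 1.1, 2.7, 0.8 → best response Std-A.
VendorX against Std-E: payoffs 1.3, 2.2, 1, 2.1 → best response Std-B.
VendorY against Std-A: payoffs 3.5, 2.6, 1, 0 → best response Std-B.
VendorY against Std-B: payoffs 0.2, 0.4, 1.2, 5.3 → best response Std-E.
VendorY against Std-C: payoffs 2.7, 1, 3.7, 2.5 → best response Std-D.
VendorY against Std-D: payoffs 0.1, 4.5, 1.9, 0.9 → best response Std-C.
Mutual best responses: (Std-A, Std-B); (Std-B, Std-E); (Std-D, Std-C).

(Std-A, Std-B) and (Std-B, Std-E) and (Std-D, Std-C)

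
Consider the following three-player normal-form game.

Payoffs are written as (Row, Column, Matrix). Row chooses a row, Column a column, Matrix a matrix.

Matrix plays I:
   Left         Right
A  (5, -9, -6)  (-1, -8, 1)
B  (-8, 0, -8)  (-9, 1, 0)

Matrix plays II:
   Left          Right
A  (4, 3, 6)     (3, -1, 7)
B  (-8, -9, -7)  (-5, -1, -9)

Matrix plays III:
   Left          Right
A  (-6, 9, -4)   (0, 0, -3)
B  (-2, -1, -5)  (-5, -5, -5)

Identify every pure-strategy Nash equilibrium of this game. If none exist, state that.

Row against (Left, I): payoffs 5, -8 → best response A.
Row against (Left, II): payoffs 4, -8 → best response A.
Row against (Left, III): payoffs -6, -2 → best response B.
Row against (Right, I): payoffs -1, -9 → best response A.
Row against (Right, II): payoffs 3, -5 → best response A.
Row against (Right, III): payoffs 0, -5 → best response A.
Column against (A, I): payoffs -9, -8 → best response Right.
Column against (A, II): payoffs 3, -1 → best response Left.
Column against (A, III): payoffs 9, 0 → best response Left.
Column against (B, I): payoffs 0, 1 → best response Right.
Column against (B, II): payoffs -9, -1 → best response Right.
Column against (B, III): payoffs -1, -5 → best response Left.
Matrix against (A, Left): payoffs -6, 6, -4 → best response II.
Matrix against (A, Right): payoffs 1, 7, -3 → best response II.
Matrix against (B, Left): payoffs -8, -7, -5 → best response III.
Matrix against (B, Right): payoffs 0, -9, -5 → best response I.
Mutual best responses: (A, Left, II); (B, Left, III).

Pure-strategy Nash equilibria: (A, Left, II) and (B, Left, III)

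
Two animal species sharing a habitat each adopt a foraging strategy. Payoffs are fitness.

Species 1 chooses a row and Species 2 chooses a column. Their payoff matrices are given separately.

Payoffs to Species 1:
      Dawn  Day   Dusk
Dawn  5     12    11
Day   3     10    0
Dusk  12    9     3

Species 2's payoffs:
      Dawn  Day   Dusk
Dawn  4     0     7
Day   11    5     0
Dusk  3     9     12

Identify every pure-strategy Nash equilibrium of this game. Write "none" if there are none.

(Dawn, Dawn): Species 1 can switch to Dusk (5 → 12). Not NE.
(Dawn, Day): Species 2 can switch to Dawn (0 → 4). Not NE.
(Dawn, Dusk): Species 1 gets 11, best alternative 3; Species 2 gets 7, best alternative 4. No profitable deviation — NE.
(Day, Dawn): Species 1 can switch to Dawn (3 → 5). Not NE.
(Day, Day): Species 1 can switch to Dawn (10 → 12). Not NE.
(Day, Dusk): Species 1 can switch to Dawn (0 → 11). Not NE.
(Dusk, Dawn): Species 2 can switch to Day (3 → 9). Not NE.
(The remaining 2 profiles each have a profitable deviation by the same check.)

(Dawn, Dusk)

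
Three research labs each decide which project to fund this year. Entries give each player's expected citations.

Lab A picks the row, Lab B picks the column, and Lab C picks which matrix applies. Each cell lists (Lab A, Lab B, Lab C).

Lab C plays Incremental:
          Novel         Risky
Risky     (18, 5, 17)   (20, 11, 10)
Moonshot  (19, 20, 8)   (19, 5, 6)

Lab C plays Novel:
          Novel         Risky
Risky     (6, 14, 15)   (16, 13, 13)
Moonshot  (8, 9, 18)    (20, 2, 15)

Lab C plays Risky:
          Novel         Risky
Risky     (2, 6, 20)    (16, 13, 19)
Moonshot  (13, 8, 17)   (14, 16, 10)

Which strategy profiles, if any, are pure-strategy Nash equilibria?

The pure Nash equilibria are (Risky, Risky, Risky), (Moonshot, Novel, Novel).

Lab A against (Novel, Incremental): payoffs 18, 19 → best response Moonshot.
Lab A against (Novel, Novel): payoffs 6, 8 → best response Moonshot.
Lab A against (Novel, Risky): payoffs 2, 13 → best response Moonshot.
Lab A against (Risky, Incremental): payoffs 20, 19 → best response Risky.
Lab A against (Risky, Novel): payoffs 16, 20 → best response Moonshot.
Lab A against (Risky, Risky): payoffs 16, 14 → best response Risky.
Lab B against (Risky, Incremental): payoffs 5, 11 → best response Risky.
Lab B against (Risky, Novel): payoffs 14, 13 → best response Novel.
Lab B against (Risky, Risky): payoffs 6, 13 → best response Risky.
Lab B against (Moonshot, Incremental): payoffs 20, 5 → best response Novel.
Lab B against (Moonshot, Novel): payoffs 9, 2 → best response Novel.
Lab B against (Moonshot, Risky): payoffs 8, 16 → best response Risky.
Lab C against (Risky, Novel): payoffs 17, 15, 20 → best response Risky.
Lab C against (Risky, Risky): payoffs 10, 13, 19 → best response Risky.
Lab C against (Moonshot, Novel): payoffs 8, 18, 17 → best response Novel.
Lab C against (Moonshot, Risky): payoffs 6, 15, 10 → best response Novel.
Mutual best responses: (Risky, Risky, Risky); (Moonshot, Novel, Novel).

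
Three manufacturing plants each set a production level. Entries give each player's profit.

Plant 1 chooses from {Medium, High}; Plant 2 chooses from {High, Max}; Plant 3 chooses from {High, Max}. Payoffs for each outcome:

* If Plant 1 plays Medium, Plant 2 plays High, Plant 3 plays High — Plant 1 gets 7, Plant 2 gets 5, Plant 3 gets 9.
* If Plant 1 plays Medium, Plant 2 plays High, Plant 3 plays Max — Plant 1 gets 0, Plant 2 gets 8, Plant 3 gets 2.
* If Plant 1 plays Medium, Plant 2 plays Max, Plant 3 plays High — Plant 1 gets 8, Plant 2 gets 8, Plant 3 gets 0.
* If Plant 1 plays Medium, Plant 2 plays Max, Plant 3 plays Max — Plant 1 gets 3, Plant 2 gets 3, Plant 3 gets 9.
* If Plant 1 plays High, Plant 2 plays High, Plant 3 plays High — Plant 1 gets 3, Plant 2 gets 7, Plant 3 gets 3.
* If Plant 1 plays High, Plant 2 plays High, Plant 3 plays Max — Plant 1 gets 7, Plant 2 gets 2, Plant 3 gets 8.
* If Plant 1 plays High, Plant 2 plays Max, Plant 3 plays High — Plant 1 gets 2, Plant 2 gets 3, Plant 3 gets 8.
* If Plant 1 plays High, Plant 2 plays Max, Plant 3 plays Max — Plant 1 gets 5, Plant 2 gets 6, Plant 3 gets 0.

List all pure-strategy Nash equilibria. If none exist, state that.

Plant 1 against (High, High): payoffs 7, 3 → best response Medium.
Plant 1 against (High, Max): payoffs 0, 7 → best response High.
Plant 1 against (Max, High): payoffs 8, 2 → best response Medium.
Plant 1 against (Max, Max): payoffs 3, 5 → best response High.
Plant 2 against (Medium, High): payoffs 5, 8 → best response Max.
Plant 2 against (Medium, Max): payoffs 8, 3 → best response High.
Plant 2 against (High, High): payoffs 7, 3 → best response High.
Plant 2 against (High, Max): payoffs 2, 6 → best response Max.
Plant 3 against (Medium, High): payoffs 9, 2 → best response High.
Plant 3 against (Medium, Max): payoffs 0, 9 → best response Max.
Plant 3 against (High, High): payoffs 3, 8 → best response Max.
Plant 3 against (High, Max): payoffs 8, 0 → best response High.
No profile is a mutual best response for all players.

There is no pure-strategy Nash equilibrium.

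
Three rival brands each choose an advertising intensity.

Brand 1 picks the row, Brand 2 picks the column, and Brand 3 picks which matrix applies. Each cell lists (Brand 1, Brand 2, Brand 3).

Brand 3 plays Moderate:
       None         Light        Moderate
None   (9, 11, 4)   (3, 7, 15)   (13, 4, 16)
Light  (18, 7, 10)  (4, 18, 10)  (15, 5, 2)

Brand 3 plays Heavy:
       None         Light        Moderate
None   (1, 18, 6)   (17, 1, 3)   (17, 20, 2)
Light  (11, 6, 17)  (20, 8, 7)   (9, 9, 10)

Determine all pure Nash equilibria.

(None, None, Moderate): Brand 1 can switch to Light (9 → 18). Not NE.
(None, None, Heavy): Brand 1 can switch to Light (1 → 11). Not NE.
(None, Light, Moderate): Brand 1 can switch to Light (3 → 4). Not NE.
(None, Light, Heavy): Brand 1 can switch to Light (17 → 20). Not NE.
(None, Moderate, Moderate): Brand 1 can switch to Light (13 → 15). Not NE.
(None, Moderate, Heavy): Brand 3 can switch to Moderate (2 → 16). Not NE.
(Light, None, Moderate): Brand 2 can switch to Light (7 → 18). Not NE.
(Light, None, Heavy): Brand 2 can switch to Light (6 → 8). Not NE.
(Light, Light, Moderate): Brand 1 gets 4, best alternative 3; Brand 2 gets 18, best alternative 7; Brand 3 gets 10, best alternative 7. No profitable deviation — NE.
(Light, Light, Heavy): Brand 2 can switch to Moderate (8 → 9). Not NE.
(Light, Moderate, Moderate): Brand 2 can switch to None (5 → 7). Not NE.
(Light, Moderate, Heavy): Brand 1 can switch to None (9 → 17). Not NE.

(Light, Light, Moderate)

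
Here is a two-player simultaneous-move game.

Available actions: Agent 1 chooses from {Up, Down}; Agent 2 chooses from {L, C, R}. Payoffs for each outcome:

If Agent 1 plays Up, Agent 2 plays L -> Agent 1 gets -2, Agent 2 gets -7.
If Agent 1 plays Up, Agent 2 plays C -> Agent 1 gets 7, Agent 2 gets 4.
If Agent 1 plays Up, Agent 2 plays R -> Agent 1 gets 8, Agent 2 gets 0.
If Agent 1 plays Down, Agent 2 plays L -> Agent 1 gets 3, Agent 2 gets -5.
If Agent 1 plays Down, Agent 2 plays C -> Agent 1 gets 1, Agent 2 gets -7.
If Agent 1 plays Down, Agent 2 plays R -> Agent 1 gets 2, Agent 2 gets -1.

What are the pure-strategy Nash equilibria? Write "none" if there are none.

(Up, C)

For each player, find the best response to each opponent profile; mutual best responses are the pure NE.
Agent 1 against L: payoffs -2, 3 → best response Down.
Agent 1 against C: payoffs 7, 1 → best response Up.
Agent 1 against R: payoffs 8, 2 → best response Up.
Agent 2 against Up: payoffs -7, 4, 0 → best response C.
Agent 2 against Down: payoffs -5, -7, -1 → best response R.
Mutual best responses: (Up, C).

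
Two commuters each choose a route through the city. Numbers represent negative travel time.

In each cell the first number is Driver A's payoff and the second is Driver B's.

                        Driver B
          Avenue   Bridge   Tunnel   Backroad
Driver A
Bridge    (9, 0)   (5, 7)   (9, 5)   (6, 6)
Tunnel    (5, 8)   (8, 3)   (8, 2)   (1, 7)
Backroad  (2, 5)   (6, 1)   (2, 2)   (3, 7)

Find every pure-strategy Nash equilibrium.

This game has no pure Nash equilibrium.

(Bridge, Avenue): Driver B can switch to Bridge (0 → 7). Not NE.
(Bridge, Bridge): Driver A can switch to Tunnel (5 → 8). Not NE.
(Bridge, Tunnel): Driver B can switch to Bridge (5 → 7). Not NE.
(Bridge, Backroad): Driver B can switch to Bridge (6 → 7). Not NE.
(Tunnel, Avenue): Driver A can switch to Bridge (5 → 9). Not NE.
(Tunnel, Bridge): Driver B can switch to Avenue (3 → 8). Not NE.
(Tunnel, Tunnel): Driver A can switch to Bridge (8 → 9). Not NE.
(Tunnel, Backroad): Driver A can switch to Bridge (1 → 6). Not NE.
(Backroad, Avenue): Driver A can switch to Bridge (2 → 9). Not NE.
(Backroad, Bridge): Driver A can switch to Tunnel (6 → 8). Not NE.
(Backroad, Tunnel): Driver A can switch to Bridge (2 → 9). Not NE.
(Backroad, Backroad): Driver A can switch to Bridge (3 → 6). Not NE.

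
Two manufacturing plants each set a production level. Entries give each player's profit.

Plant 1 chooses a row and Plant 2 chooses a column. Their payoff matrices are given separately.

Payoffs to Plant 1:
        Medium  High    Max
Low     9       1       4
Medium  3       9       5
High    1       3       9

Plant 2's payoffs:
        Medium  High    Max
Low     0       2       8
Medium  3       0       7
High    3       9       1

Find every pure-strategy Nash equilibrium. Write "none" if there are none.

This game has no pure Nash equilibrium.

Plant 1 against Medium: payoffs 9, 3, 1 → best response Low.
Plant 1 against High: payoffs 1, 9, 3 → best response Medium.
Plant 1 against Max: payoffs 4, 5, 9 → best response High.
Plant 2 against Low: payoffs 0, 2, 8 → best response Max.
Plant 2 against Medium: payoffs 3, 0, 7 → best response Max.
Plant 2 against High: payoffs 3, 9, 1 → best response High.
No profile is a mutual best response for all players.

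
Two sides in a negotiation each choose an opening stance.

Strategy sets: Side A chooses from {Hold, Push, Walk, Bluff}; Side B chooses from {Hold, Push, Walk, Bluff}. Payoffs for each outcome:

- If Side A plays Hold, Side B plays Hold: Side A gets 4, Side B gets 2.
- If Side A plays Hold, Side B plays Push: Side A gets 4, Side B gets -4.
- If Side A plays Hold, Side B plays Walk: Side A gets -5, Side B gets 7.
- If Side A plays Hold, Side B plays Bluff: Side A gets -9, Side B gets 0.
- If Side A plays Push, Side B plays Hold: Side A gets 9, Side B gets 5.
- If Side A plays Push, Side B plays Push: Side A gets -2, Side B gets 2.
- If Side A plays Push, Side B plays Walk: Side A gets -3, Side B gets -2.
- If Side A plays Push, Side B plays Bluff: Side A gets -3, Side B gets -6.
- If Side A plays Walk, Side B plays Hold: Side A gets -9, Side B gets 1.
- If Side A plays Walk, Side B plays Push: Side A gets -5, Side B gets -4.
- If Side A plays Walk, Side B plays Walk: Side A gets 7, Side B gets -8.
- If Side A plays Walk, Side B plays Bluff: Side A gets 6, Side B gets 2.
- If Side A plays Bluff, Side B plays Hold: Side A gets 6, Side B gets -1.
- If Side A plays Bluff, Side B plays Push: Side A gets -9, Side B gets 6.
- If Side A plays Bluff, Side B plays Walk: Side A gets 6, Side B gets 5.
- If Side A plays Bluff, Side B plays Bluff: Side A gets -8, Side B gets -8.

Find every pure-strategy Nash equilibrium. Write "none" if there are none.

Pure-strategy Nash equilibria: (Push, Hold), (Walk, Bluff)

Check each profile: it is a Nash equilibrium iff no player can strictly gain by switching unilaterally.
(Hold, Hold): Side A can switch to Push (4 → 9). Not NE.
(Hold, Push): Side B can switch to Hold (-4 → 2). Not NE.
(Hold, Walk): Side A can switch to Push (-5 → -3). Not NE.
(Hold, Bluff): Side A can switch to Push (-9 → -3). Not NE.
(Push, Hold): Side A gets 9, best alternative 6; Side B gets 5, best alternative 2. No profitable deviation — NE.
(Push, Push): Side A can switch to Hold (-2 → 4). Not NE.
(Push, Walk): Side A can switch to Walk (-3 → 7). Not NE.
(Push, Bluff): Side A can switch to Walk (-3 → 6). Not NE.
(Walk, Hold): Side A can switch to Hold (-9 → 4). Not NE.
(Walk, Push): Side A can switch to Hold (-5 → 4). Not NE.
(Walk, Walk): Side B can switch to Hold (-8 → 1). Not NE.
(Walk, Bluff): Side A gets 6, best alternative -3; Side B gets 2, best alternative 1. No profitable deviation — NE.
(Bluff, Hold): Side A can switch to Push (6 → 9). Not NE.
(Bluff, Push): Side A can switch to Hold (-9 → 4). Not NE.
(The remaining 2 profiles each have a profitable deviation by the same check.)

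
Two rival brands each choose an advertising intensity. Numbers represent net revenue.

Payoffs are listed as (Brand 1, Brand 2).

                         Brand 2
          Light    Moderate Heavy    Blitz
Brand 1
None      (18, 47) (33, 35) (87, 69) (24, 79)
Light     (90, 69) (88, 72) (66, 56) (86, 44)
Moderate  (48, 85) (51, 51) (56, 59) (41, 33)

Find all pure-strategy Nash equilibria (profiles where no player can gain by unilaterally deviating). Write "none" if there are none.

Pure NE: (Light, Moderate)

Brand 1 against Light: payoffs 18, 90, 48 → best response Light.
Brand 1 against Moderate: payoffs 33, 88, 51 → best response Light.
Brand 1 against Heavy: payoffs 87, 66, 56 → best response None.
Brand 1 against Blitz: payoffs 24, 86, 41 → best response Light.
Brand 2 against None: payoffs 47, 35, 69, 79 → best response Blitz.
Brand 2 against Light: payoffs 69, 72, 56, 44 → best response Moderate.
Brand 2 against Moderate: payoffs 85, 51, 59, 33 → best response Light.
Mutual best responses: (Light, Moderate).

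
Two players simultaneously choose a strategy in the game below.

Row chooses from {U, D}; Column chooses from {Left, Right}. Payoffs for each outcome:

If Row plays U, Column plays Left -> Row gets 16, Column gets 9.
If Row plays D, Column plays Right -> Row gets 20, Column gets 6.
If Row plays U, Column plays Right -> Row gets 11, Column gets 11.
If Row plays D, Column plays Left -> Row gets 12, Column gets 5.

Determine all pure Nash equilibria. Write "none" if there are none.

Mark each player's best response to every combination of opponents' strategies; a profile where every player is best-responding is a pure Nash equilibrium.
Row against Left: payoffs 16, 12 → best response U.
Row against Right: payoffs 11, 20 → best response D.
Column against U: payoffs 9, 11 → best response Right.
Column against D: payoffs 5, 6 → best response Right.
Mutual best responses: (D, Right).

Pure NE: (D, Right)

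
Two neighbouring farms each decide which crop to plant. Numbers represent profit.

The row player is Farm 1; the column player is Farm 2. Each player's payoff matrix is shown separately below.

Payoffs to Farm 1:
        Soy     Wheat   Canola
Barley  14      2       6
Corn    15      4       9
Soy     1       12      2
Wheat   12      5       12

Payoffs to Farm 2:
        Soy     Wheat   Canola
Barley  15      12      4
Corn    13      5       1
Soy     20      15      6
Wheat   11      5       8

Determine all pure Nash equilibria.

Mark each player's best response to every combination of opponents' strategies; a profile where every player is best-responding is a pure Nash equilibrium.
Farm 1 against Soy: payoffs 14, 15, 1, 12 → best response Corn.
Farm 1 against Wheat: payoffs 2, 4, 12, 5 → best response Soy.
Farm 1 against Canola: payoffs 6, 9, 2, 12 → best response Wheat.
Farm 2 against Barley: payoffs 15, 12, 4 → best response Soy.
Farm 2 against Corn: payoffs 13, 5, 1 → best response Soy.
Farm 2 against Soy: payoffs 20, 15, 6 → best response Soy.
Farm 2 against Wheat: payoffs 11, 5, 8 → best response Soy.
Mutual best responses: (Corn, Soy).

Pure NE: (Corn, Soy)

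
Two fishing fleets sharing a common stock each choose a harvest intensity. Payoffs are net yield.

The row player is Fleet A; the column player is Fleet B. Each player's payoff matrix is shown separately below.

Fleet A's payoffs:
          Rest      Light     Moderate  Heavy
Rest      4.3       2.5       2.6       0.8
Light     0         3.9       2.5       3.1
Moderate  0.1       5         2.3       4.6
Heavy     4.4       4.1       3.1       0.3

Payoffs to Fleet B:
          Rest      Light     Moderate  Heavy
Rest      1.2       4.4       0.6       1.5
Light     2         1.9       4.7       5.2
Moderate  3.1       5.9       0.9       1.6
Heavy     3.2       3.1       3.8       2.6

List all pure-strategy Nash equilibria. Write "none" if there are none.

Fleet A against Rest: payoffs 4.3, 0, 0.1, 4.4 → best response Heavy.
Fleet A against Light: payoffs 2.5, 3.9, 5, 4.1 → best response Moderate.
Fleet A against Moderate: payoffs 2.6, 2.5, 2.3, 3.1 → best response Heavy.
Fleet A against Heavy: payoffs 0.8, 3.1, 4.6, 0.3 → best response Moderate.
Fleet B against Rest: payoffs 1.2, 4.4, 0.6, 1.5 → best response Light.
Fleet B against Light: payoffs 2, 1.9, 4.7, 5.2 → best response Heavy.
Fleet B against Moderate: payoffs 3.1, 5.9, 0.9, 1.6 → best response Light.
Fleet B against Heavy: payoffs 3.2, 3.1, 3.8, 2.6 → best response Moderate.
Mutual best responses: (Moderate, Light); (Heavy, Moderate).

(Moderate, Light), (Heavy, Moderate)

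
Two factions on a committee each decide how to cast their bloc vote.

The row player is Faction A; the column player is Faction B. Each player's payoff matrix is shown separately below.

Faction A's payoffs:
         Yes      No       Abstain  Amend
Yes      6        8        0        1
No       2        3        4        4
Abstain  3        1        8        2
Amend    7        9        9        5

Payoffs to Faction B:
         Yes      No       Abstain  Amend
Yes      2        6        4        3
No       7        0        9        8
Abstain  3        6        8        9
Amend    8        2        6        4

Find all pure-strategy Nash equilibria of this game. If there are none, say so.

The unique pure-strategy Nash equilibrium is (Amend, Yes).

(Yes, Yes): Faction A can switch to Amend (6 → 7). Not NE.
(Yes, No): Faction A can switch to Amend (8 → 9). Not NE.
(Yes, Abstain): Faction A can switch to No (0 → 4). Not NE.
(Yes, Amend): Faction A can switch to No (1 → 4). Not NE.
(No, Yes): Faction A can switch to Yes (2 → 6). Not NE.
(No, No): Faction A can switch to Yes (3 → 8). Not NE.
(No, Abstain): Faction A can switch to Abstain (4 → 8). Not NE.
(No, Amend): Faction A can switch to Amend (4 → 5). Not NE.
(Abstain, Yes): Faction A can switch to Yes (3 → 6). Not NE.
(Abstain, No): Faction A can switch to Yes (1 → 8). Not NE.
(Amend, Yes): Faction A gets 7, best alternative 6; Faction B gets 8, best alternative 6. No profitable deviation — NE.
(The remaining 5 profiles each have a profitable deviation by the same check.)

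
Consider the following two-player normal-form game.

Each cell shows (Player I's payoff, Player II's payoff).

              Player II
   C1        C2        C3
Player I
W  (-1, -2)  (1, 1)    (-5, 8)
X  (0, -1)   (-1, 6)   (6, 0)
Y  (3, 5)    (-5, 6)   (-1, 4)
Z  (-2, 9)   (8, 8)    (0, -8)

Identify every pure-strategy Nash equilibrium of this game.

This game has no pure Nash equilibrium.

Player I against C1: payoffs -1, 0, 3, -2 → best response Y.
Player I against C2: payoffs 1, -1, -5, 8 → best response Z.
Player I against C3: payoffs -5, 6, -1, 0 → best response X.
Player II against W: payoffs -2, 1, 8 → best response C3.
Player II against X: payoffs -1, 6, 0 → best response C2.
Player II against Y: payoffs 5, 6, 4 → best response C2.
Player II against Z: payoffs 9, 8, -8 → best response C1.
No profile is a mutual best response for all players.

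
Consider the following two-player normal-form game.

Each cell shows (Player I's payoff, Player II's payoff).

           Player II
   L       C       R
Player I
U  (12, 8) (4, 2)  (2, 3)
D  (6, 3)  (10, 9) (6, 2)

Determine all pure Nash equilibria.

(U, L); (D, C)

For each strategy profile, look for a profitable unilateral deviation.
(U, L): Player I gets 12, best alternative 6; Player II gets 8, best alternative 3. No profitable deviation — NE.
(U, C): Player I can switch to D (4 → 10). Not NE.
(U, R): Player I can switch to D (2 → 6). Not NE.
(D, L): Player I can switch to U (6 → 12). Not NE.
(D, C): Player I gets 10, best alternative 4; Player II gets 9, best alternative 3. No profitable deviation — NE.
(D, R): Player II can switch to L (2 → 3). Not NE.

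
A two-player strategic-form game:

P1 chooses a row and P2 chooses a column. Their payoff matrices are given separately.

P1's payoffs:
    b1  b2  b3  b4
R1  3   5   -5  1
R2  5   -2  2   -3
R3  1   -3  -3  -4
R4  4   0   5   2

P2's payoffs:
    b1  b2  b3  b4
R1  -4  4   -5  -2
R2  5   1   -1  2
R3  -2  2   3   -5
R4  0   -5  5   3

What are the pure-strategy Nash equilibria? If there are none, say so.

P1 against b1: payoffs 3, 5, 1, 4 → best response R2.
P1 against b2: payoffs 5, -2, -3, 0 → best response R1.
P1 against b3: payoffs -5, 2, -3, 5 → best response R4.
P1 against b4: payoffs 1, -3, -4, 2 → best response R4.
P2 against R1: payoffs -4, 4, -5, -2 → best response b2.
P2 against R2: payoffs 5, 1, -1, 2 → best response b1.
P2 against R3: payoffs -2, 2, 3, -5 → best response b3.
P2 against R4: payoffs 0, -5, 5, 3 → best response b3.
Mutual best responses: (R1, b2); (R2, b1); (R4, b3).

The pure Nash equilibria are (R1, b2); (R2, b1); (R4, b3).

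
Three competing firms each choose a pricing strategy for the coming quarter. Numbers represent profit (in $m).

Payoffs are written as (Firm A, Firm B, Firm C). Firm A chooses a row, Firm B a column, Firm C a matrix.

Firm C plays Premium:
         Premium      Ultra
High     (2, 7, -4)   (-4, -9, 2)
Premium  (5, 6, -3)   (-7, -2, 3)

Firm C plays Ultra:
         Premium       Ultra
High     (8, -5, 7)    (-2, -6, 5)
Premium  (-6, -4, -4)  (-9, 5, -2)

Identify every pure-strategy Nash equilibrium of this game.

(High, Premium, Premium): Firm A can switch to Premium (2 → 5). Not NE.
(High, Premium, Ultra): Firm A gets 8, best alternative -6; Firm B gets -5, best alternative -6; Firm C gets 7, best alternative -4. No profitable deviation — NE.
(High, Ultra, Premium): Firm B can switch to Premium (-9 → 7). Not NE.
(High, Ultra, Ultra): Firm B can switch to Premium (-6 → -5). Not NE.
(Premium, Premium, Premium): Firm A gets 5, best alternative 2; Firm B gets 6, best alternative -2; Firm C gets -3, best alternative -4. No profitable deviation — NE.
(Premium, Premium, Ultra): Firm A can switch to High (-6 → 8). Not NE.
(Premium, Ultra, Premium): Firm A can switch to High (-7 → -4). Not NE.
(Premium, Ultra, Ultra): Firm A can switch to High (-9 → -2). Not NE.

Pure-strategy Nash equilibria: (High, Premium, Ultra); (Premium, Premium, Premium)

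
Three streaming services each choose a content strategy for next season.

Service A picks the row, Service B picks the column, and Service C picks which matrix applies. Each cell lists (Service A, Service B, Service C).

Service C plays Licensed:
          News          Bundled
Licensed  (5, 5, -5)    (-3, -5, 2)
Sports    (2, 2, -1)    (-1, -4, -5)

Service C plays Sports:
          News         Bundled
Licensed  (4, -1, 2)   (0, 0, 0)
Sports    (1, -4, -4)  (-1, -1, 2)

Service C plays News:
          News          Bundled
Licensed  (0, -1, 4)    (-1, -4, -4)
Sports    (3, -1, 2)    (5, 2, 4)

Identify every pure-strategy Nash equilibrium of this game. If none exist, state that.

Pure NE: (Sports, Bundled, News)

Check each profile: it is a Nash equilibrium iff no player can strictly gain by switching unilaterally.
(Licensed, News, Licensed): Service C can switch to Sports (-5 → 2). Not NE.
(Licensed, News, Sports): Service B can switch to Bundled (-1 → 0). Not NE.
(Licensed, News, News): Service A can switch to Sports (0 → 3). Not NE.
(Licensed, Bundled, Licensed): Service A can switch to Sports (-3 → -1). Not NE.
(Licensed, Bundled, Sports): Service C can switch to Licensed (0 → 2). Not NE.
(Licensed, Bundled, News): Service A can switch to Sports (-1 → 5). Not NE.
(Sports, News, Licensed): Service A can switch to Licensed (2 → 5). Not NE.
(Sports, News, Sports): Service A can switch to Licensed (1 → 4). Not NE.
(Sports, News, News): Service B can switch to Bundled (-1 → 2). Not NE.
(Sports, Bundled, Licensed): Service B can switch to News (-4 → 2). Not NE.
(Sports, Bundled, Sports): Service A can switch to Licensed (-1 → 0). Not NE.
(Sports, Bundled, News): Service A gets 5, best alternative -1; Service B gets 2, best alternative -1; Service C gets 4, best alternative 2. No profitable deviation — NE.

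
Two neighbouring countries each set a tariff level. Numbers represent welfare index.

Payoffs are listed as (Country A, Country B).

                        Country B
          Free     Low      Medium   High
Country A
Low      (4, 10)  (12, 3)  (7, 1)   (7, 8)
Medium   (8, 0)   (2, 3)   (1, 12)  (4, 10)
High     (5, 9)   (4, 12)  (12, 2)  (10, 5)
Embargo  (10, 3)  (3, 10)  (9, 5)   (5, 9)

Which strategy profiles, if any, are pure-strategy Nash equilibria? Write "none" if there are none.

This game has no pure Nash equilibrium.

Country A against Free: payoffs 4, 8, 5, 10 → best response Embargo.
Country A against Low: payoffs 12, 2, 4, 3 → best response Low.
Country A against Medium: payoffs 7, 1, 12, 9 → best response High.
Country A against High: payoffs 7, 4, 10, 5 → best response High.
Country B against Low: payoffs 10, 3, 1, 8 → best response Free.
Country B against Medium: payoffs 0, 3, 12, 10 → best response Medium.
Country B against High: payoffs 9, 12, 2, 5 → best response Low.
Country B against Embargo: payoffs 3, 10, 5, 9 → best response Low.
No profile is a mutual best response for all players.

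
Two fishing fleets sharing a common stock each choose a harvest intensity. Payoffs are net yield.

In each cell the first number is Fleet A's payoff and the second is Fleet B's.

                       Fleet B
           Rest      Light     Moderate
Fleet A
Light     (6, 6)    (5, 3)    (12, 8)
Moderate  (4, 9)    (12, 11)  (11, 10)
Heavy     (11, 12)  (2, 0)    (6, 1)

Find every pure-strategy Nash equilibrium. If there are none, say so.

(Light, Moderate) and (Moderate, Light) and (Heavy, Rest)

(Light, Rest): Fleet A can switch to Heavy (6 → 11). Not NE.
(Light, Light): Fleet A can switch to Moderate (5 → 12). Not NE.
(Light, Moderate): Fleet A gets 12, best alternative 11; Fleet B gets 8, best alternative 6. No profitable deviation — NE.
(Moderate, Rest): Fleet A can switch to Light (4 → 6). Not NE.
(Moderate, Light): Fleet A gets 12, best alternative 5; Fleet B gets 11, best alternative 10. No profitable deviation — NE.
(Moderate, Moderate): Fleet A can switch to Light (11 → 12). Not NE.
(Heavy, Rest): Fleet A gets 11, best alternative 6; Fleet B gets 12, best alternative 1. No profitable deviation — NE.
(Heavy, Light): Fleet A can switch to Light (2 → 5). Not NE.
(Heavy, Moderate): Fleet A can switch to Light (6 → 12). Not NE.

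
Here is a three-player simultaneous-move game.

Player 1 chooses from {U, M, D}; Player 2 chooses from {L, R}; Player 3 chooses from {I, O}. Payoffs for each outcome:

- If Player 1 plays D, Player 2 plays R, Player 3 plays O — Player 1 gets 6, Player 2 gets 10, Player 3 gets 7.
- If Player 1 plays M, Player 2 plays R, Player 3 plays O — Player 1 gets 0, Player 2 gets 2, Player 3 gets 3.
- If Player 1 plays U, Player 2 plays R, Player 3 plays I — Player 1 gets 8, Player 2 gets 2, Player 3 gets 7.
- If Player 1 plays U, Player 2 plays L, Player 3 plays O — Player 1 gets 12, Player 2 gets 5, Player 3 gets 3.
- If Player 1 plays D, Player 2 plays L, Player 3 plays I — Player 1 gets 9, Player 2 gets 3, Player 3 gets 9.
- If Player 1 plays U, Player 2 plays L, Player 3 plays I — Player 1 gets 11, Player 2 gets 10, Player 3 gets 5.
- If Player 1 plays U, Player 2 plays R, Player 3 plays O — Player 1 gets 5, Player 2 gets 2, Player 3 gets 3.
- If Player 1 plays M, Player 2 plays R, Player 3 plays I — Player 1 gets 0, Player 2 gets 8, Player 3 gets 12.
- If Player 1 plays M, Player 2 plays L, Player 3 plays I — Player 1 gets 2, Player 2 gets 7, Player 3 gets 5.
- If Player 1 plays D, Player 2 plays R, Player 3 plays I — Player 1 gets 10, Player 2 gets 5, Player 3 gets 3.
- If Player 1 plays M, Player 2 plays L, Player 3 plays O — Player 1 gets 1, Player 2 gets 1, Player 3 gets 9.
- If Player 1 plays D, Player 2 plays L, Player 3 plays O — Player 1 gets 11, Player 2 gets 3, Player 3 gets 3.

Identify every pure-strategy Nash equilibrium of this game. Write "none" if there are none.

Pure-strategy Nash equilibria: (U, L, I); (D, R, O)

Player 1 against (L, I): payoffs 11, 2, 9 → best response U.
Player 1 against (L, O): payoffs 12, 1, 11 → best response U.
Player 1 against (R, I): payoffs 8, 0, 10 → best response D.
Player 1 against (R, O): payoffs 5, 0, 6 → best response D.
Player 2 against (U, I): payoffs 10, 2 → best response L.
Player 2 against (U, O): payoffs 5, 2 → best response L.
Player 2 against (M, I): payoffs 7, 8 → best response R.
Player 2 against (M, O): payoffs 1, 2 → best response R.
Player 2 against (D, I): payoffs 3, 5 → best response R.
Player 2 against (D, O): payoffs 3, 10 → best response R.
Player 3 against (U, L): payoffs 5, 3 → best response I.
Player 3 against (U, R): payoffs 7, 3 → best response I.
Player 3 against (M, L): payoffs 5, 9 → best response O.
Player 3 against (M, R): payoffs 12, 3 → best response I.
Player 3 against (D, L): payoffs 9, 3 → best response I.
Player 3 against (D, R): payoffs 3, 7 → best response O.
Mutual best responses: (U, L, I); (D, R, O).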